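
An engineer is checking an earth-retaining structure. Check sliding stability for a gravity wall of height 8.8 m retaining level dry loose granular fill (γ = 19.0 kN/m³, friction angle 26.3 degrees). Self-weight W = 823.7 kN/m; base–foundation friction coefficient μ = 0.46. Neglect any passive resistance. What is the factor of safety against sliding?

1.33

K_a = tan²(45° − 26.3°/2) = 0.3859.
P_a = ½K_aγH² = 0.5×0.3859×19.0×8.8² = 283.9 kN/m, acting at H/3 = 2.933 m above the base.
FS_sliding = μW / P_a = 0.46×823.7 / 283.9 = 1.335.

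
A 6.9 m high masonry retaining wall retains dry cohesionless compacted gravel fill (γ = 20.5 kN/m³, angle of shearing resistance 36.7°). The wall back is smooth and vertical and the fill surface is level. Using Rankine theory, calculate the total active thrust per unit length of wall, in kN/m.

123 kN/m

K_a = tan²(45° − φ/2) = 0.2519.
P_a = ½ K_a γ H² = 0.5 × 0.2519 × 20.5 × 6.9² = 122.9 kN/m.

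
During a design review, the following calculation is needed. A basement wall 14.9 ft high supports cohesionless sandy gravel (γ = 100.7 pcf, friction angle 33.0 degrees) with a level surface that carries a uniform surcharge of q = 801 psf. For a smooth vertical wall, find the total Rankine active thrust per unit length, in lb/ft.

K_a = tan²(45° − φ/2) = 0.2948.
Soil triangle: ½ K_a γ H² = 0.5×0.2948×100.7×14.9² = 3295 lb/ft.
Surcharge rectangle: K_a q H = 0.2948×801×14.9 = 3518 lb/ft.
Total = 3295 + 3518 = 6814 lb/ft.

6810 lb/ft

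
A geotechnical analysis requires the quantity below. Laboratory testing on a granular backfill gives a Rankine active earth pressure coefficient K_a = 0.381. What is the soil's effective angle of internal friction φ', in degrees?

26.6°

K_a = tan²(45° − φ/2) ⇒ 45° − φ/2 = arctan(√0.381) = 31.69°.
φ = 2(45° − 31.69°) = 26.63°.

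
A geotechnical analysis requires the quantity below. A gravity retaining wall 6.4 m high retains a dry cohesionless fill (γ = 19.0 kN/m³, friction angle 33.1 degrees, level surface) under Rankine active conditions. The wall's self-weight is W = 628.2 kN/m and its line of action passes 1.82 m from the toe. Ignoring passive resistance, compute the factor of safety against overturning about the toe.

K_a = tan²(45° − 33.1°/2) = 0.2936.
P_a = ½K_aγH² = 0.5×0.2936×19.0×6.4² = 114.2 kN/m, acting at H/3 = 2.133 m above the base.
Overturning moment M_o = P_a × H/3 = 114.2 × 2.133 = 243.7.
Resisting moment M_r = W × 1.82 = 628.2 × 1.82 = 1143.
FS_overturning = M_r/M_o = 1143/243.7 = 4.691.

4.69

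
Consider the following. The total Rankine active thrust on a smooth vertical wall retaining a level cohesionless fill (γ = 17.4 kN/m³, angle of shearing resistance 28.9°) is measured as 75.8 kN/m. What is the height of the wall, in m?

K_a = 0.3484. P_a = ½ K_a γ H² ⇒ H = √(2P_a/(K_a γ)).
H = √(2×75.8/(0.3484×17.4)) = 5.001 m.

5.00 m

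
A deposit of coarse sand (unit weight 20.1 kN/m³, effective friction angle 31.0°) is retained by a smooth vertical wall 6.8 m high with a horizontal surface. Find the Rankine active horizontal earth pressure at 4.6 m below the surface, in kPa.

29.6 kPa

K_a = (1 − sin φ)/(1 + sin φ) = 0.3201.
σ_h = K_a γ z = 0.3201 × 20.1 × 4.6 = 29.60 kPa.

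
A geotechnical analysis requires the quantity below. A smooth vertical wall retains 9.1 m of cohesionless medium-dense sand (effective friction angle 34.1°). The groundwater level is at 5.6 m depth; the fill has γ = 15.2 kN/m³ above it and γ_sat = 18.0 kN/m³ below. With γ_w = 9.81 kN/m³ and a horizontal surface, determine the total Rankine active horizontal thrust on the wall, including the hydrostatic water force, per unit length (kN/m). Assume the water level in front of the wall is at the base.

225 kN/m

K_a = tan²(45° − φ/2) = 0.2815.
γ' = 18.0 − 9.81 = 8.190 kN/m³. Depth below WT = 3.5 m.
σ'_h at WT = K_a γ d_w = 23.96 kPa; at base = 23.96 + K_a γ' × 3.5 = 32.03 kPa.
P₁ (0–5.6 m) = ½×23.96×5.6 = 67.10. P₂ (5.6–9.1 m) = ½(23.96+32.03)×3.5 = 97.99.
P_w = ½ γ_w h₂² = 0.5×9.81×3.5² = 60.09. Total = 67.10+97.99+60.09 = 225.2 kN/m.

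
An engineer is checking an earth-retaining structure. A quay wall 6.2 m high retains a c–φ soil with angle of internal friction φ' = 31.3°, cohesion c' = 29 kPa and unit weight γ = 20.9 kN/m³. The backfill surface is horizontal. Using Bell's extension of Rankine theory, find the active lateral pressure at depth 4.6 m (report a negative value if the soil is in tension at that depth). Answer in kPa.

-2.21 kPa

K_a = (1 − sin φ)/(1 + sin φ) = 0.3162.
σ_a = K_a γ z − 2c√K_a = 0.3162×20.9×4.6 − 2×29×0.5623 = -2.215 kPa.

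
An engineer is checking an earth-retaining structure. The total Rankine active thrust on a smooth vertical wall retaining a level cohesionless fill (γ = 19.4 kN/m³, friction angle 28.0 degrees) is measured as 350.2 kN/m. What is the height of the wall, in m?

10.00 m

K_a = 0.3610. P_a = ½ K_a γ H² ⇒ H = √(2P_a/(K_a γ)).
H = √(2×350.2/(0.3610×19.4)) = 10.000 m.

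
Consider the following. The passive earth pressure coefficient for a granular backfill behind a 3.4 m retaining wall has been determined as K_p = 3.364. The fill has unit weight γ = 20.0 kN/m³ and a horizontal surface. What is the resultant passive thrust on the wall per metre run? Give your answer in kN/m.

P = ½ K_p γ H² = 0.5 × 3.364 × 20.0 × 3.4² = 388.9 kN/m.

389 kN/m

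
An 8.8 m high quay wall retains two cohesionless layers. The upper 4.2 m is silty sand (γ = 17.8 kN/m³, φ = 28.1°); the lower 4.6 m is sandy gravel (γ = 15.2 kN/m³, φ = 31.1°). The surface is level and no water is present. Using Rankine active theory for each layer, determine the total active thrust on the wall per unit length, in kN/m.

217 kN/m

K_a1 = tan²(45°−28.1°/2) = 0.3596; K_a2 = tan²(45°−31.1°/2) = 0.3188.
Layer 1: σ at base = K_a1 γ₁ h₁ = 26.88 kPa; P₁ = ½×26.88×4.2 = 56.46.
Layer 2: σ_v at top = γ₁h₁ = 74.76; σ_h top = K_a2×74.76 = 23.83; σ_h base = K_a2×(74.76+15.2×4.6) = 46.12.
P₂ = ½(23.83+46.12)×4.6 = 160.9. Total P_a = 56.46+160.9 = 217.4 kN/m.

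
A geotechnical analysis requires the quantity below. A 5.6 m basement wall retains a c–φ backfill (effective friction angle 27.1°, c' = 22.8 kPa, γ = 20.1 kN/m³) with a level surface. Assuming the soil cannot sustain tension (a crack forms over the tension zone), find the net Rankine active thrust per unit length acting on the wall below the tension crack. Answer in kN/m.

13.4 kN/m

K_a = 0.3741; √K_a = 0.6116.
Tension-crack depth z_c = 2c/(γ√K_a) = 2×22.8/(20.1×0.6116) = 3.709 m.
σ_a at base = K_a γ H − 2c√K_a = 0.3741×20.1×5.6 − 2×22.8×0.6116 = 14.21 kPa.
P_a = ½ × 14.21 × (H − z_c) = 0.5×14.21×1.891 = 13.44 kN/m.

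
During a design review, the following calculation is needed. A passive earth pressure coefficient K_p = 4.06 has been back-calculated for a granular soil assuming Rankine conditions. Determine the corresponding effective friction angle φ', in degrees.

37.2°

K_p = (1+sin φ)/(1−sin φ) ⇒ sin φ = (K_p − 1)/(K_p + 1) = 0.6047.
φ = arcsin(0.6047) = 37.21°.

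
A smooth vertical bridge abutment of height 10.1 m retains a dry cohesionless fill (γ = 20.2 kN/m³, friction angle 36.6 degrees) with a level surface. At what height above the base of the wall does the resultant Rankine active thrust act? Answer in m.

3.37 m

K_a = 0.2530.
The pressure distribution is triangular, so the resultant acts at H/3 above the base = 10.1/3 = 3.367 m.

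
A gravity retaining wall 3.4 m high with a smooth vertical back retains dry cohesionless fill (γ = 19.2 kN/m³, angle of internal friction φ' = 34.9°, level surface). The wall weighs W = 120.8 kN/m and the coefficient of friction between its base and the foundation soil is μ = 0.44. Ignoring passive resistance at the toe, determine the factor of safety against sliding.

K_a = tan²(45° − 34.9°/2) = 0.2721.
P_a = ½K_aγH² = 0.5×0.2721×19.2×3.4² = 30.20 kN/m, acting at H/3 = 1.133 m above the base.
FS_sliding = μW / P_a = 0.44×120.8 / 30.20 = 1.760.

1.76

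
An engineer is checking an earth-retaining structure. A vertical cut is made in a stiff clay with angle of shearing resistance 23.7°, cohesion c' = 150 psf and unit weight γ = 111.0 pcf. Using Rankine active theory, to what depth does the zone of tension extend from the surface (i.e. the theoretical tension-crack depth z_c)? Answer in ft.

4.14 ft

K_a = tan²(45° − 23.7°/2) = 0.4266; √K_a = 0.6531.
The active pressure is zero where K_a γ z = 2c√K_a, so z_c = 2c/(γ√K_a) = 2×150/(111.0×0.6531) = 4.138 ft.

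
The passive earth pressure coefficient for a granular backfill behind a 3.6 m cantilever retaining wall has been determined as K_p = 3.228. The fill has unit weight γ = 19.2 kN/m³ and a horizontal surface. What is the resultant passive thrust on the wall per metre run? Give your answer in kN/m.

402 kN/m

P = ½ K_p γ H² = 0.5 × 3.228 × 19.2 × 3.6² = 401.6 kN/m.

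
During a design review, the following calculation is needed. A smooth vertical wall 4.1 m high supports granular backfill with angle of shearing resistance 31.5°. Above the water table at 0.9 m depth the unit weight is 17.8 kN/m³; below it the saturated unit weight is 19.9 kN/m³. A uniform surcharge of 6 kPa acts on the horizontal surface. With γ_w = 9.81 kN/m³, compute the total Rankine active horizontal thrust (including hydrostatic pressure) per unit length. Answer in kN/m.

92.5 kN/m

K_a = tan²(45° − φ/2) = 0.3136.
γ' = 19.9 − 9.81 = 10.09 kN/m³. h₂ = H − d_w = 3.2 m.
σ'_h: at surface K_a·q = 1.882; at WT K_a(q+γd_w) = 6.906; at base K_a(q+γd_w+γ'h₂) = 17.03 kPa.
P₁ = ½(1.882+6.906)×0.9 = 3.955; P₂ = ½(6.906+17.03)×3.2 = 38.30; P_w = ½γ_w h₂² = 50.23.
Total = 3.955+38.30+50.23 = 92.48 kN/m.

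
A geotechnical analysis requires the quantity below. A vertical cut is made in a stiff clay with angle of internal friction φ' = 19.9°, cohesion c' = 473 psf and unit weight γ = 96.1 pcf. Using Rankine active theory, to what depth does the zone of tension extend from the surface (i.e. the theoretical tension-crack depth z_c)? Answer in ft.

K_a = tan²(45° − 19.9°/2) = 0.4921; √K_a = 0.7015.
The active pressure is zero where K_a γ z = 2c√K_a, so z_c = 2c/(γ√K_a) = 2×473/(96.1×0.7015) = 14.03 ft.

14.0 ft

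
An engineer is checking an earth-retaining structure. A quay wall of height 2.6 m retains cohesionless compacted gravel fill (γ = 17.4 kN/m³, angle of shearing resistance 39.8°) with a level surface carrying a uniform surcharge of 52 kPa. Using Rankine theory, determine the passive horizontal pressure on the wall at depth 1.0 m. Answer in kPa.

K_p = (1 + sin φ)/(1 − sin φ) = 4.557.
σ_v = γz + q = 17.4 × 1.0 + 52 = 69.40 kPa.
σ_h = K_p σ_v = 4.557 × 69.40 = 316.3 kPa.

316 kPa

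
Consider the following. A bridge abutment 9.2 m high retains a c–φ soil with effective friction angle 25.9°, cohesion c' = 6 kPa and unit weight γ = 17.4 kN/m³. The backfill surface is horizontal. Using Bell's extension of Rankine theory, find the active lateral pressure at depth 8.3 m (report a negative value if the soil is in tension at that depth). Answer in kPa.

K_a = (1 − sin φ)/(1 + sin φ) = 0.3920.
σ_a = K_a γ z − 2c√K_a = 0.3920×17.4×8.3 − 2×6×0.6261 = 49.10 kPa.

49.1 kPa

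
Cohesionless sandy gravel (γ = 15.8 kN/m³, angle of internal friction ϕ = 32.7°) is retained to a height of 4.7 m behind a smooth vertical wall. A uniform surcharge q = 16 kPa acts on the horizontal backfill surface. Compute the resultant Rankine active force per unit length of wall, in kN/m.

K_a = tan²(45° − φ/2) = 0.2985.
Soil triangle: ½ K_a γ H² = 0.5×0.2985×15.8×4.7² = 52.09 kN/m.
Surcharge rectangle: K_a q H = 0.2985×16×4.7 = 22.45 kN/m.
Total = 52.09 + 22.45 = 74.54 kN/m.

74.5 kN/m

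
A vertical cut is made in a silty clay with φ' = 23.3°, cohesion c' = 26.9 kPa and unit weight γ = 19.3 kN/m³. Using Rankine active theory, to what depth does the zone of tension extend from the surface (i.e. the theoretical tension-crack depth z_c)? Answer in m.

K_a = tan²(45° − 23.3°/2) = 0.4331; √K_a = 0.6581.
The active pressure is zero where K_a γ z = 2c√K_a, so z_c = 2c/(γ√K_a) = 2×26.9/(19.3×0.6581) = 4.236 m.

4.24 m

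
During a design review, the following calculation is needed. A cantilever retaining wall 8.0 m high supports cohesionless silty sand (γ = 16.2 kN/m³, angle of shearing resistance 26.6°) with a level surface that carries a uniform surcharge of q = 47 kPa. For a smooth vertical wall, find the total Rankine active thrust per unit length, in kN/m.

K_a = tan²(45° − φ/2) = 0.3814.
Soil triangle: ½ K_a γ H² = 0.5×0.3814×16.2×8.0² = 197.7 kN/m.
Surcharge rectangle: K_a q H = 0.3814×47×8.0 = 143.4 kN/m.
Total = 197.7 + 143.4 = 341.2 kN/m.

341 kN/m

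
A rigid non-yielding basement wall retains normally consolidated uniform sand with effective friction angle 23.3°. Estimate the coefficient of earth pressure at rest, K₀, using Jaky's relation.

K₀ = 1 − sin φ' = 1 − sin 23.3° = 0.6045.

0.604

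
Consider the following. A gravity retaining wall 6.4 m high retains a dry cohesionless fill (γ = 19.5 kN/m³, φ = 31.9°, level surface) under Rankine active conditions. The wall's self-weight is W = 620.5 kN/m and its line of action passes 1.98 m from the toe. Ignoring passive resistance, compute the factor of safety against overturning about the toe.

4.67

K_a = tan²(45° − 31.9°/2) = 0.3085.
P_a = ½K_aγH² = 0.5×0.3085×19.5×6.4² = 123.2 kN/m, acting at H/3 = 2.133 m above the base.
Overturning moment M_o = P_a × H/3 = 123.2 × 2.133 = 262.9.
Resisting moment M_r = W × 1.98 = 620.5 × 1.98 = 1229.
FS_overturning = M_r/M_o = 1229/262.9 = 4.674.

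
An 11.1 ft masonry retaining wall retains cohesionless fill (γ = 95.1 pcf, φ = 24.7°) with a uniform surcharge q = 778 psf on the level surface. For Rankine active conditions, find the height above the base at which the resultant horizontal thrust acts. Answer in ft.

4.80 ft

K_a = 0.4106.
Triangular part P₁ = ½K_aγH² = 2405 at H/3 = 3.700 ft; rectangular part P₂ = K_a q H = 3546 at H/2 = 5.550 ft.
ȳ = (P₁·3.700 + P₂·5.550)/(P₁+P₂) = 4.802 ft.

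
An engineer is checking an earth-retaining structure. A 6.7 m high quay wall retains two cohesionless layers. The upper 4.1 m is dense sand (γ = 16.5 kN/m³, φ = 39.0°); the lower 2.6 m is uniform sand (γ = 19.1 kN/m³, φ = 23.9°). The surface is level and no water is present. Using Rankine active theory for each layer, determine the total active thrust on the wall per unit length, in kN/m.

K_a1 = tan²(45°−39.0°/2) = 0.2275; K_a2 = tan²(45°−23.9°/2) = 0.4233.
Layer 1: σ at base = K_a1 γ₁ h₁ = 15.39 kPa; P₁ = ½×15.39×4.1 = 31.55.
Layer 2: σ_v at top = γ₁h₁ = 67.65; σ_h top = K_a2×67.65 = 28.64; σ_h base = K_a2×(67.65+19.1×2.6) = 49.66.
P₂ = ½(28.64+49.66)×2.6 = 101.8. Total P_a = 31.55+101.8 = 133.3 kN/m.

133 kN/m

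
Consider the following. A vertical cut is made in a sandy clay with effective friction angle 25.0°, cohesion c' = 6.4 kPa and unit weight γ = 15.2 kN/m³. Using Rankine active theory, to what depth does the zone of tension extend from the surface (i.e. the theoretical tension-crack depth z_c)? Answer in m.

1.32 m

K_a = tan²(45° − 25.0°/2) = 0.4059; √K_a = 0.6371.
The active pressure is zero where K_a γ z = 2c√K_a, so z_c = 2c/(γ√K_a) = 2×6.4/(15.2×0.6371) = 1.322 m.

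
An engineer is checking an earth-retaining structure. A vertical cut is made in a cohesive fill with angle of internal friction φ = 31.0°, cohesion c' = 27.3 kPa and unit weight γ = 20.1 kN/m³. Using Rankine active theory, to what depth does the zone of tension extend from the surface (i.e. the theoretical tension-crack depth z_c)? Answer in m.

K_a = tan²(45° − 31.0°/2) = 0.3201; √K_a = 0.5658.
The active pressure is zero where K_a γ z = 2c√K_a, so z_c = 2c/(γ√K_a) = 2×27.3/(20.1×0.5658) = 4.801 m.

4.80 m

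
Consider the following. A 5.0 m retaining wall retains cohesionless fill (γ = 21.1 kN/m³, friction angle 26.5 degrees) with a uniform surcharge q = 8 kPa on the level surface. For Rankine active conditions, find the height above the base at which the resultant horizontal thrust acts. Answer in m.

K_a = 0.3829.
Triangular part P₁ = ½K_aγH² = 101.0 at H/3 = 1.667 m; rectangular part P₂ = K_a q H = 15.32 at H/2 = 2.500 m.
ȳ = (P₁·1.667 + P₂·2.500)/(P₁+P₂) = 1.776 m.

1.78 m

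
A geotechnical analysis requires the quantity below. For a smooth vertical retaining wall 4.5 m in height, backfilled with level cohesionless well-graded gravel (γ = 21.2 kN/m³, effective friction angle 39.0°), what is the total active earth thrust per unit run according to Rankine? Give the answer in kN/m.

48.8 kN/m

K_a = tan²(45° − φ/2) = 0.2275.
P_a = ½ K_a γ H² = 0.5 × 0.2275 × 21.2 × 4.5² = 48.83 kN/m.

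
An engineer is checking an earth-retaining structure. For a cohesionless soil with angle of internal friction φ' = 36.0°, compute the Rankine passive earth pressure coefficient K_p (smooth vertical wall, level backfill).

3.85

K_p = (1 + sin φ)/(1 − sin φ) = tan²(45° + 36.0°/2) = 3.852.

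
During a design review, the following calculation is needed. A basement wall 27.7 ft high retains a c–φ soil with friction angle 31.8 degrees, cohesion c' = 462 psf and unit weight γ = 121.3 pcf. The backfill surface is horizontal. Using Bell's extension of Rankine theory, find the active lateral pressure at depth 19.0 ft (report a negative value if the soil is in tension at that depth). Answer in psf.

K_a = (1 − sin φ)/(1 + sin φ) = 0.3098.
σ_a = K_a γ z − 2c√K_a = 0.3098×121.3×19.0 − 2×462×0.5566 = 199.7 psf.

200 psf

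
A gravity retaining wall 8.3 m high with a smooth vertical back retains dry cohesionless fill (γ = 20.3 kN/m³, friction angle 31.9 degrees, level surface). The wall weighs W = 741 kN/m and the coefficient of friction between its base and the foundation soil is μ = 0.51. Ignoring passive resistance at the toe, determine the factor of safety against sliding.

K_a = tan²(45° − 31.9°/2) = 0.3085.
P_a = ½K_aγH² = 0.5×0.3085×20.3×8.3² = 215.7 kN/m, acting at H/3 = 2.767 m above the base.
FS_sliding = μW / P_a = 0.51×741 / 215.7 = 1.752.

1.75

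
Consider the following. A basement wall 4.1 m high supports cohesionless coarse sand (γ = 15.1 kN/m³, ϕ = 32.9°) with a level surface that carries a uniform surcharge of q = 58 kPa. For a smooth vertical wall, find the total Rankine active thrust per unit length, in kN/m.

K_a = tan²(45° − φ/2) = 0.2960.
Soil triangle: ½ K_a γ H² = 0.5×0.2960×15.1×4.1² = 37.57 kN/m.
Surcharge rectangle: K_a q H = 0.2960×58×4.1 = 70.40 kN/m.
Total = 37.57 + 70.40 = 108.0 kN/m.

108 kN/m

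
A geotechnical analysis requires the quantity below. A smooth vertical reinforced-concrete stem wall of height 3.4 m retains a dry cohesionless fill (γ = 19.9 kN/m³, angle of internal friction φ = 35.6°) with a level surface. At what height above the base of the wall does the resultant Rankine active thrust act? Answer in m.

K_a = 0.2641.
The pressure distribution is triangular, so the resultant acts at H/3 above the base = 3.4/3 = 1.133 m.

1.13 m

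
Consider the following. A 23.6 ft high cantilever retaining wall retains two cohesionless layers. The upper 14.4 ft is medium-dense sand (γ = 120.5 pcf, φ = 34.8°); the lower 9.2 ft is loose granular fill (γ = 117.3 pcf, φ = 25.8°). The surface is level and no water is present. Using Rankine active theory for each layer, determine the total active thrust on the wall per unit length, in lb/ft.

K_a1 = tan²(45°−34.8°/2) = 0.2733; K_a2 = tan²(45°−25.8°/2) = 0.3935.
Layer 1: σ at base = K_a1 γ₁ h₁ = 474.2 psf; P₁ = ½×474.2×14.4 = 3415.
Layer 2: σ_v at top = γ₁h₁ = 1735; σ_h top = K_a2×1735 = 682.8; σ_h base = K_a2×(1735+117.3×9.2) = 1107.
P₂ = ½(682.8+1107)×9.2 = 8235. Total P_a = 3415+8235 = 11650 lb/ft.

11600 lb/ft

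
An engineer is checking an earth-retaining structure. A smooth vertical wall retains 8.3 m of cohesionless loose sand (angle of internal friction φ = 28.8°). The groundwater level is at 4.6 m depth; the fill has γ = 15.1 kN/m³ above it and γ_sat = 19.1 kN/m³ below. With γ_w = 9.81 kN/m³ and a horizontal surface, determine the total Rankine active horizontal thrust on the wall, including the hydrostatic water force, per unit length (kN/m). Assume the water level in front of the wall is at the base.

235 kN/m

K_a = tan²(45° − φ/2) = 0.3498.
γ' = 19.1 − 9.81 = 9.290 kN/m³. Depth below WT = 3.7 m.
σ'_h at WT = K_a γ d_w = 24.29 kPa; at base = 24.29 + K_a γ' × 3.7 = 36.32 kPa.
P₁ (0–4.6 m) = ½×24.29×4.6 = 55.88. P₂ (4.6–8.3 m) = ½(24.29+36.32)×3.7 = 112.1.
P_w = ½ γ_w h₂² = 0.5×9.81×3.7² = 67.15. Total = 55.88+112.1+67.15 = 235.2 kN/m.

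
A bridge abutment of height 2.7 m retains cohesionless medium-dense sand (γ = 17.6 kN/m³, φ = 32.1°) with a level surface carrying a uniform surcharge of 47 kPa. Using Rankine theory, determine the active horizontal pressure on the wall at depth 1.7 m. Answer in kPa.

K_a = (1 − sin φ)/(1 + sin φ) = 0.3060.
σ_v = γz + q = 17.6 × 1.7 + 47 = 76.92 kPa.
σ_h = K_a σ_v = 0.3060 × 76.92 = 23.54 kPa.

23.5 kPa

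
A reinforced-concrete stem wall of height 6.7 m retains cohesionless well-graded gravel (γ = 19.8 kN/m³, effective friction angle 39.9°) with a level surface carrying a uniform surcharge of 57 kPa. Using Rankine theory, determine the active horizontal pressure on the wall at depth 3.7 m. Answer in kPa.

K_a = (1 − sin φ)/(1 + sin φ) = 0.2184.
σ_v = γz + q = 19.8 × 3.7 + 57 = 130.3 kPa.
σ_h = K_a σ_v = 0.2184 × 130.3 = 28.45 kPa.

28.5 kPa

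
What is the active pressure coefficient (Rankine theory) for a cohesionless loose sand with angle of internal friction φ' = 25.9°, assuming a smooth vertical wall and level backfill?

K_a = tan²(45° − φ/2) = tan²(32.05°) = 0.3920.

0.392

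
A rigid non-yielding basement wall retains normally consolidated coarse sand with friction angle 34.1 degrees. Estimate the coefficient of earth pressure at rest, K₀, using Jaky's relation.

0.439

K₀ = 1 − sin φ' = 1 − sin 34.1° = 0.4394.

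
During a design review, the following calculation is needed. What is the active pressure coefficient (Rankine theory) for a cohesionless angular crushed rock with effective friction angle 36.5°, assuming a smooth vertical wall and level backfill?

K_a = (1 − sin φ)/(1 + sin φ) = (1 − sin 36.5°)/(1 + sin 36.5°) = 0.2541.

0.254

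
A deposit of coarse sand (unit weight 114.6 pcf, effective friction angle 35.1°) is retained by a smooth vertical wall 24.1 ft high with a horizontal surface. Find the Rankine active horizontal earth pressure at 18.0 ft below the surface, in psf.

K_a = (1 − sin φ)/(1 + sin φ) = 0.2698.
σ_h = K_a γ z = 0.2698 × 114.6 × 18.0 = 556.6 psf.

557 psf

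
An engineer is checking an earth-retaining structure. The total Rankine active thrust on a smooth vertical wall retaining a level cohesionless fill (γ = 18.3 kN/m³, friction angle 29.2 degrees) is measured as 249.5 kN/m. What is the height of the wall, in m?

8.90 m

K_a = 0.3442. P_a = ½ K_a γ H² ⇒ H = √(2P_a/(K_a γ)).
H = √(2×249.5/(0.3442×18.3)) = 8.900 m.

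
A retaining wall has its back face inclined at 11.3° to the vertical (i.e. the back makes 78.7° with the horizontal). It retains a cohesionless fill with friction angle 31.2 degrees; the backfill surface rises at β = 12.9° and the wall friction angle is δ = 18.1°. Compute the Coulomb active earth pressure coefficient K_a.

0.455

K_a = sin²(α+φ) / [sin²α · sin(α−δ) · (1 + √{sin(φ+δ)sin(φ−β) / (sin(α−δ)sin(α+β))})²].
With α = 78.7°, φ = 31.2°, δ = 18.1°, β = 12.9°: K_a = 0.4551.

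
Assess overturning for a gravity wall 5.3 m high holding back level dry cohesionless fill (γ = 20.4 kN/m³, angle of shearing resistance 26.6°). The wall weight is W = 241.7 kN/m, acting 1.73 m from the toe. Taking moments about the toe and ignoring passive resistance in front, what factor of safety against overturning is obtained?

2.17

K_a = tan²(45° − 26.6°/2) = 0.3814.
P_a = ½K_aγH² = 0.5×0.3814×20.4×5.3² = 109.3 kN/m, acting at H/3 = 1.767 m above the base.
Overturning moment M_o = P_a × H/3 = 109.3 × 1.767 = 193.1.
Resisting moment M_r = W × 1.73 = 241.7 × 1.73 = 418.1.
FS_overturning = M_r/M_o = 418.1/193.1 = 2.166.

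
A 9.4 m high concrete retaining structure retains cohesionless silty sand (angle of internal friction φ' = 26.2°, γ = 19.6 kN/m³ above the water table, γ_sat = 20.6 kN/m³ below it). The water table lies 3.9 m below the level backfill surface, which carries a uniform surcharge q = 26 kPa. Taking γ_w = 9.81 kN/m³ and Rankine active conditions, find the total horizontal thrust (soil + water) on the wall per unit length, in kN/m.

K_a = tan²(45° − φ/2) = 0.3874.
γ' = 20.6 − 9.81 = 10.79 kN/m³. h₂ = H − d_w = 5.5 m.
σ'_h: at surface K_a·q = 10.07; at WT K_a(q+γd_w) = 39.69; at base K_a(q+γd_w+γ'h₂) = 62.68 kPa.
P₁ = ½(10.07+39.69)×3.9 = 97.04; P₂ = ½(39.69+62.68)×5.5 = 281.5; P_w = ½γ_w h₂² = 148.4.
Total = 97.04+281.5+148.4 = 526.9 kN/m.

527 kN/m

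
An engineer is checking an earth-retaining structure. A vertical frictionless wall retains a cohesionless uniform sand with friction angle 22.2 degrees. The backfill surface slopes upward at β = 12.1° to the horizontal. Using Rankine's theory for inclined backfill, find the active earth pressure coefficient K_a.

0.502

K_a = cos β · (cos β − √(cos²β − cos²φ)) / (cos β + √(cos²β − cos²φ)).
cos β = 0.9778, cos φ = 0.9259, √(cos²β − cos²φ) = 0.3144.
K_a = 0.9778 × (0.9778 − 0.3144)/(0.9778 + 0.3144) = 0.5020.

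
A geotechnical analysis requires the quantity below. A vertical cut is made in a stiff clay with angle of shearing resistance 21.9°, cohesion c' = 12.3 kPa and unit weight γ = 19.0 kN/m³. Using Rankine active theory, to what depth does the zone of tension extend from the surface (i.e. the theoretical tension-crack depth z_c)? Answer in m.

K_a = tan²(45° − 21.9°/2) = 0.4567; √K_a = 0.6758.
The active pressure is zero where K_a γ z = 2c√K_a, so z_c = 2c/(γ√K_a) = 2×12.3/(19.0×0.6758) = 1.916 m.

1.92 m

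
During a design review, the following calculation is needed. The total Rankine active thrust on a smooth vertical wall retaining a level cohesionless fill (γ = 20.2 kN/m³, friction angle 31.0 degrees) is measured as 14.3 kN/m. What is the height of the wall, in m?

K_a = 0.3201. P_a = ½ K_a γ H² ⇒ H = √(2P_a/(K_a γ)).
H = √(2×14.3/(0.3201×20.2)) = 2.103 m.

2.10 m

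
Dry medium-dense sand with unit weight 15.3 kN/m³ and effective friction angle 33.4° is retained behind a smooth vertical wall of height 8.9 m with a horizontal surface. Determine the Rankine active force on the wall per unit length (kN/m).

K_a = tan²(45° − φ/2) = 0.2899.
P_a = ½ K_a γ H² = 0.5 × 0.2899 × 15.3 × 8.9² = 175.7 kN/m.

176 kN/m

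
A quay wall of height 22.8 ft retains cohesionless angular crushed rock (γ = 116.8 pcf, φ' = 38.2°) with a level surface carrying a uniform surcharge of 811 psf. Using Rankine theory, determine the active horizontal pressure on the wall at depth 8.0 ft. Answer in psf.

412 psf

K_a = (1 − sin φ)/(1 + sin φ) = 0.2358.
σ_v = γz + q = 116.8 × 8.0 + 811 = 1745 psf.
σ_h = K_a σ_v = 0.2358 × 1745 = 411.5 psf.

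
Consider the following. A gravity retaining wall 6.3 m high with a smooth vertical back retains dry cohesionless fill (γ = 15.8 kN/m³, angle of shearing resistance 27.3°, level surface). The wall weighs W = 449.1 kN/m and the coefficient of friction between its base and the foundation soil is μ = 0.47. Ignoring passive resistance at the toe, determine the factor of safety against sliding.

1.81

K_a = tan²(45° − 27.3°/2) = 0.3711.
P_a = ½K_aγH² = 0.5×0.3711×15.8×6.3² = 116.4 kN/m, acting at H/3 = 2.100 m above the base.
FS_sliding = μW / P_a = 0.47×449.1 / 116.4 = 1.814.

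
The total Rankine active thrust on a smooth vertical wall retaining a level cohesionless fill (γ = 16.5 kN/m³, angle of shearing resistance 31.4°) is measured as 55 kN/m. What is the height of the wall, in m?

K_a = 0.3149. P_a = ½ K_a γ H² ⇒ H = √(2P_a/(K_a γ)).
H = √(2×55/(0.3149×16.5)) = 4.601 m.

4.60 m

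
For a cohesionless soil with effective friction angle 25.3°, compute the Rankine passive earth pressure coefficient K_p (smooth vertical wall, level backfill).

K_p = (1 + sin φ)/(1 − sin φ) = tan²(45° + 25.3°/2) = 2.493.

2.49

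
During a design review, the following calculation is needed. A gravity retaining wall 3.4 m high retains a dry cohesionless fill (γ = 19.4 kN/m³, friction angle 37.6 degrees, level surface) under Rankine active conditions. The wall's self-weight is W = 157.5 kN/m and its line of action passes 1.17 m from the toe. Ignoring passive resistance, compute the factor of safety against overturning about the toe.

K_a = tan²(45° − 37.6°/2) = 0.2421.
P_a = ½K_aγH² = 0.5×0.2421×19.4×3.4² = 27.15 kN/m, acting at H/3 = 1.133 m above the base.
Overturning moment M_o = P_a × H/3 = 27.15 × 1.133 = 30.77.
Resisting moment M_r = W × 1.17 = 157.5 × 1.17 = 184.3.
FS_overturning = M_r/M_o = 184.3/30.77 = 5.989.

5.99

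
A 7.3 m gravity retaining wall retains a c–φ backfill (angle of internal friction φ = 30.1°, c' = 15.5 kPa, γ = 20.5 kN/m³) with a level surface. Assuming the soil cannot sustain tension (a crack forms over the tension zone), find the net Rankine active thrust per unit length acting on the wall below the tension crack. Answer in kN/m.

K_a = 0.3320; √K_a = 0.5762.
Tension-crack depth z_c = 2c/(γ√K_a) = 2×15.5/(20.5×0.5762) = 2.624 m.
σ_a at base = K_a γ H − 2c√K_a = 0.3320×20.5×7.3 − 2×15.5×0.5762 = 31.82 kPa.
P_a = ½ × 31.82 × (H − z_c) = 0.5×31.82×4.676 = 74.39 kN/m.

74.4 kN/m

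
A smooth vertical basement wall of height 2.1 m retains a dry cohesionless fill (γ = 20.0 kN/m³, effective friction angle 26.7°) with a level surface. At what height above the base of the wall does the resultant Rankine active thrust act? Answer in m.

0.700 m

K_a = 0.3800.
The pressure distribution is triangular, so the resultant acts at H/3 above the base = 2.1/3 = 0.7000 m.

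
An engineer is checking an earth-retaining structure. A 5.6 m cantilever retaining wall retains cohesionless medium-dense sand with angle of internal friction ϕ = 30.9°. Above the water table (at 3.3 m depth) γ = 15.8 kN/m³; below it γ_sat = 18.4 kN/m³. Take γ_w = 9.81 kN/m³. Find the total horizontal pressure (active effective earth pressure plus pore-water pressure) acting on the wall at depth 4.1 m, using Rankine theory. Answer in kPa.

26.8 kPa

K_a = (1 − sin φ)/(1 + sin φ) = 0.3214.
γ' = 18.4 − 9.81 = 8.590 kN/m³.
Effective vertical stress at 4.1 m: σ'_v = 15.8×3.3 + 8.590×0.800 = 59.01 kPa.
σ'_h = K_a σ'_v = 0.3214 × 59.01 = 18.97 kPa; u = γ_w × 0.800 = 7.848 kPa.
Total σ_h = 18.97 + 7.848 = 26.81 kPa.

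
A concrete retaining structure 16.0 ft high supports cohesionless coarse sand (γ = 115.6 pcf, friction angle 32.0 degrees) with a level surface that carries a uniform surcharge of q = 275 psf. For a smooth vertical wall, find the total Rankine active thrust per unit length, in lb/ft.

K_a = tan²(45° − φ/2) = 0.3073.
Soil triangle: ½ K_a γ H² = 0.5×0.3073×115.6×16.0² = 4546 lb/ft.
Surcharge rectangle: K_a q H = 0.3073×275×16.0 = 1352 lb/ft.
Total = 4546 + 1352 = 5898 lb/ft.

5900 lb/ft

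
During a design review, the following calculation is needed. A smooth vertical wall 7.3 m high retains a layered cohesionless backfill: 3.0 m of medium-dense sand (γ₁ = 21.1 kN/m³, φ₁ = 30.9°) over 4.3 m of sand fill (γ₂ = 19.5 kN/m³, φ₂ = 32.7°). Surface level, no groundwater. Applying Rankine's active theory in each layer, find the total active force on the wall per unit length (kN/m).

K_a1 = tan²(45°−30.9°/2) = 0.3214; K_a2 = tan²(45°−32.7°/2) = 0.2985.
Layer 1: σ at base = K_a1 γ₁ h₁ = 20.34 kPa; P₁ = ½×20.34×3.0 = 30.52.
Layer 2: σ_v at top = γ₁h₁ = 63.30; σ_h top = K_a2×63.30 = 18.89; σ_h base = K_a2×(63.30+19.5×4.3) = 43.92.
P₂ = ½(18.89+43.92)×4.3 = 135.1. Total P_a = 30.52+135.1 = 165.6 kN/m.

166 kN/m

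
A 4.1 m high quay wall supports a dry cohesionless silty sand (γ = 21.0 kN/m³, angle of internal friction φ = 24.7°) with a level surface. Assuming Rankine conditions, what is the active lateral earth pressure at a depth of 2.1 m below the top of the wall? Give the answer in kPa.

18.1 kPa

K_a = (1 − sin φ)/(1 + sin φ) = 0.4106.
σ_h = K_a γ z = 0.4106 × 21.0 × 2.1 = 18.11 kPa.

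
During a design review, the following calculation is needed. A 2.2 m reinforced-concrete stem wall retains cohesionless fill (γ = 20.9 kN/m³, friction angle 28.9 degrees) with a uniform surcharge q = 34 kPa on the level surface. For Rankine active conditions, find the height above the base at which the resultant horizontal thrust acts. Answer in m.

K_a = 0.3484.
Triangular part P₁ = ½K_aγH² = 17.62 at H/3 = 0.7333 m; rectangular part P₂ = K_a q H = 26.06 at H/2 = 1.100 m.
ȳ = (P₁·0.7333 + P₂·1.100)/(P₁+P₂) = 0.9521 m.

0.952 m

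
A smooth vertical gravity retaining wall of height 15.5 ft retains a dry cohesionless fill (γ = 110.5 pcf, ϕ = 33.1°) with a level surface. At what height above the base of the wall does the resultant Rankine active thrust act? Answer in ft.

K_a = 0.2936.
The pressure distribution is triangular, so the resultant acts at H/3 above the base = 15.5/3 = 5.167 ft.

5.17 ft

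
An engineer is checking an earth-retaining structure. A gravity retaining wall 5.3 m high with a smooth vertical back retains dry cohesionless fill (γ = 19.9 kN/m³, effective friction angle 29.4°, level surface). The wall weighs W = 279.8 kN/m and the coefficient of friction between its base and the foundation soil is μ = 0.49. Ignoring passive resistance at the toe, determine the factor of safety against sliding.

K_a = tan²(45° − 29.4°/2) = 0.3415.
P_a = ½K_aγH² = 0.5×0.3415×19.9×5.3² = 95.44 kN/m, acting at H/3 = 1.767 m above the base.
FS_sliding = μW / P_a = 0.49×279.8 / 95.44 = 1.437.

1.44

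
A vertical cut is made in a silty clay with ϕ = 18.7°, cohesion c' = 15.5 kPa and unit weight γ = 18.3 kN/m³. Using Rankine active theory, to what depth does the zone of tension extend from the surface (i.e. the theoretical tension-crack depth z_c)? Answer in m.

2.36 m

K_a = tan²(45° − 18.7°/2) = 0.5144; √K_a = 0.7173.
The active pressure is zero where K_a γ z = 2c√K_a, so z_c = 2c/(γ√K_a) = 2×15.5/(18.3×0.7173) = 2.362 m.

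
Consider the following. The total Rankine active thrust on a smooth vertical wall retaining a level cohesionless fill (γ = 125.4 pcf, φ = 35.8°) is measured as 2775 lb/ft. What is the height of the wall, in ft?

K_a = 0.2619. P_a = ½ K_a γ H² ⇒ H = √(2P_a/(K_a γ)).
H = √(2×2775/(0.2619×125.4)) = 13.00 ft.

13.0 ft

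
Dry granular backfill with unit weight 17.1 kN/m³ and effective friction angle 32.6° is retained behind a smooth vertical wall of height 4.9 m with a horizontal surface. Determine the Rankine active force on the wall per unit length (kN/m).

61.5 kN/m

K_a = tan²(45° − φ/2) = 0.2997.
P_a = ½ K_a γ H² = 0.5 × 0.2997 × 17.1 × 4.9² = 61.53 kN/m.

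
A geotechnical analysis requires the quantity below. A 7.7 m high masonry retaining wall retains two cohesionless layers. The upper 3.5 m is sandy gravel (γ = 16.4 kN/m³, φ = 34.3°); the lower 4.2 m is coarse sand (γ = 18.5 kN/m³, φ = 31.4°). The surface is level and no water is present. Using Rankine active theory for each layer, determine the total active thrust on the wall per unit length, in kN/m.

K_a1 = tan²(45°−34.3°/2) = 0.2792; K_a2 = tan²(45°−31.4°/2) = 0.3149.
Layer 1: σ at base = K_a1 γ₁ h₁ = 16.02 kPa; P₁ = ½×16.02×3.5 = 28.04.
Layer 2: σ_v at top = γ₁h₁ = 57.40; σ_h top = K_a2×57.40 = 18.08; σ_h base = K_a2×(57.40+18.5×4.2) = 42.55.
P₂ = ½(18.08+42.55)×4.2 = 127.3. Total P_a = 28.04+127.3 = 155.3 kN/m.

155 kN/m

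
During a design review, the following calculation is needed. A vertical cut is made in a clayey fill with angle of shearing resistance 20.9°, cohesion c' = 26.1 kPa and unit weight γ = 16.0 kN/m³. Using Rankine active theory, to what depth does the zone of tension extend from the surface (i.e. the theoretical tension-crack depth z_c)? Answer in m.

4.74 m

K_a = tan²(45° − 20.9°/2) = 0.4741; √K_a = 0.6886.
The active pressure is zero where K_a γ z = 2c√K_a, so z_c = 2c/(γ√K_a) = 2×26.1/(16.0×0.6886) = 4.738 m.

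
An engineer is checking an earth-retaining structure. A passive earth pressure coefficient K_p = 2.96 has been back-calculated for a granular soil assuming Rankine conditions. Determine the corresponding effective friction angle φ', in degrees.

29.7°

K_p = (1+sin φ)/(1−sin φ) ⇒ sin φ = (K_p − 1)/(K_p + 1) = 0.4949.
φ = arcsin(0.4949) = 29.67°.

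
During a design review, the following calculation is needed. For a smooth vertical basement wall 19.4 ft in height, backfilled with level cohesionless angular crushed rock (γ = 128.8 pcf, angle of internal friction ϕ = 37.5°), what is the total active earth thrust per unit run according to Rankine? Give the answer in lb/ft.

5890 lb/ft

K_a = tan²(45° − φ/2) = 0.2432.
P_a = ½ K_a γ H² = 0.5 × 0.2432 × 128.8 × 19.4² = 5894 lb/ft.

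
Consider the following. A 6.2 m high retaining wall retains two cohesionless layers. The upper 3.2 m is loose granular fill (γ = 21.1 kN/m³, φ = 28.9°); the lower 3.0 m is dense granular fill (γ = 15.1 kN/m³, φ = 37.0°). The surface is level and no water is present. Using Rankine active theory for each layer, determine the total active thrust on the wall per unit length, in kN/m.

105 kN/m

K_a1 = tan²(45°−28.9°/2) = 0.3484; K_a2 = tan²(45°−37.0°/2) = 0.2486.
Layer 1: σ at base = K_a1 γ₁ h₁ = 23.52 kPa; P₁ = ½×23.52×3.2 = 37.63.
Layer 2: σ_v at top = γ₁h₁ = 67.52; σ_h top = K_a2×67.52 = 16.78; σ_h base = K_a2×(67.52+15.1×3.0) = 28.05.
P₂ = ½(16.78+28.05)×3.0 = 67.24. Total P_a = 37.63+67.24 = 104.9 kN/m.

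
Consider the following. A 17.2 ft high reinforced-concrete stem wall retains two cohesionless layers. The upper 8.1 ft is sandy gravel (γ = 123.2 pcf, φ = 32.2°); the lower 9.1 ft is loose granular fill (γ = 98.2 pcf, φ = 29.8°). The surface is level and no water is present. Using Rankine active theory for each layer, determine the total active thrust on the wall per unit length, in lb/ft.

5650 lb/ft

K_a1 = tan²(45°−32.2°/2) = 0.3047; K_a2 = tan²(45°−29.8°/2) = 0.3360.
Layer 1: σ at base = K_a1 γ₁ h₁ = 304.1 psf; P₁ = ½×304.1×8.1 = 1232.
Layer 2: σ_v at top = γ₁h₁ = 997.9; σ_h top = K_a2×997.9 = 335.3; σ_h base = K_a2×(997.9+98.2×9.1) = 635.6.
P₂ = ½(335.3+635.6)×9.1 = 4418. Total P_a = 1232+4418 = 5649 lb/ft.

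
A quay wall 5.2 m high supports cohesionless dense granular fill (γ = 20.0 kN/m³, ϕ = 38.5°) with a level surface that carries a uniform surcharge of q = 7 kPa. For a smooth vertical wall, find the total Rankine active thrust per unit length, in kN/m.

71.4 kN/m

K_a = tan²(45° − φ/2) = 0.2327.
Soil triangle: ½ K_a γ H² = 0.5×0.2327×20.0×5.2² = 62.91 kN/m.
Surcharge rectangle: K_a q H = 0.2327×7×5.2 = 8.469 kN/m.
Total = 62.91 + 8.469 = 71.38 kN/m.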